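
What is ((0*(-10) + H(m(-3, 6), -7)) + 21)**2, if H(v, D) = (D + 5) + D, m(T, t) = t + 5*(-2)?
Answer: 144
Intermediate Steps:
m(T, t) = -10 + t (m(T, t) = t - 10 = -10 + t)
H(v, D) = 5 + 2*D (H(v, D) = (5 + D) + D = 5 + 2*D)
((0*(-10) + H(m(-3, 6), -7)) + 21)**2 = ((0*(-10) + (5 + 2*(-7))) + 21)**2 = ((0 + (5 - 14)) + 21)**2 = ((0 - 9) + 21)**2 = (-9 + 21)**2 = 12**2 = 144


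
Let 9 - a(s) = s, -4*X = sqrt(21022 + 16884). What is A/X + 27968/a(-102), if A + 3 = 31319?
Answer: 27968/111 - 62632*sqrt(37906)/18953 ≈ -391.42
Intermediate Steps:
A = 31316 (A = -3 + 31319 = 31316)
X = -sqrt(37906)/4 (X = -sqrt(21022 + 16884)/4 = -sqrt(37906)/4 ≈ -48.674)
a(s) = 9 - s
A/X + 27968/a(-102) = 31316/((-sqrt(37906)/4)) + 27968/(9 - 1*(-102)) = 31316*(-2*sqrt(37906)/18953) + 27968/(9 + 102) = -62632*sqrt(37906)/18953 + 27968/111 = 27968/111 - 62632*sqrt(37906)/18953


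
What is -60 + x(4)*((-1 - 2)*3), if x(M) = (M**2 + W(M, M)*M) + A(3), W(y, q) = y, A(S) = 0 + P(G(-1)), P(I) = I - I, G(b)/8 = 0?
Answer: -348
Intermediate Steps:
G(b) = 0 (G(b) = 8*0 = 0)
P(I) = 0
A(S) = 0 (A(S) = 0 + 0 = 0)
x(M) = 2*M**2 (x(M) = (M**2 + M*M) + 0 = (M**2 + M**2) + 0 = 2*M**2 + 0 = 2*M**2)
-60 + x(4)*((-1 - 2)*3) = -60 + (2*4**2)*((-1 - 2)*3) = -60 + (2*16)*(-3*3) = -60 + 32*(-9) = -60 - 288 = -348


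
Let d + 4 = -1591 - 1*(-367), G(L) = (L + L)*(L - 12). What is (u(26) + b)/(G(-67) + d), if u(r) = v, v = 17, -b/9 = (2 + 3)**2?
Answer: -104/4679 ≈ -0.022227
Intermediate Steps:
b = -225 (b = -9*(2 + 3)**2 = -9*5**2 = -9*25 = -225)
u(r) = 17
G(L) = 2*L*(-12 + L) (G(L) = (2*L)*(-12 + L) = 2*L*(-12 + L))
d = -1228 (d = -4 + (-1591 - 1*(-367)) = -4 + (-1591 + 367) = -4 - 1224 = -1228)
(u(26) + b)/(G(-67) + d) = (17 - 225)/(2*(-67)*(-12 - 67) - 1228) = -208/(2*(-67)*(-79) - 1228) = -208/(10586 - 1228) = -208/9358 = -208*1/9358 = -104/4679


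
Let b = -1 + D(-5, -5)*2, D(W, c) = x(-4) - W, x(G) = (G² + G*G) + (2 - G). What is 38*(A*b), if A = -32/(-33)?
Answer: 103360/33 ≈ 3132.1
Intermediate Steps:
x(G) = 2 - G + 2*G² (x(G) = (G² + G²) + (2 - G) = 2*G² + (2 - G) = 2 - G + 2*G²)
A = 32/33 (A = -32*(-1/33) = 32/33 ≈ 0.96970)
D(W, c) = 38 - W (D(W, c) = (2 - 1*(-4) + 2*(-4)²) - W = (2 + 4 + 2*16) - W = (2 + 4 + 32) - W = 38 - W)
b = 85 (b = -1 + (38 - 1*(-5))*2 = -1 + (38 + 5)*2 = -1 + 43*2 = -1 + 86 = 85)
38*(A*b) = 38*((32/33)*85) = 38*(2720/33) = 103360/33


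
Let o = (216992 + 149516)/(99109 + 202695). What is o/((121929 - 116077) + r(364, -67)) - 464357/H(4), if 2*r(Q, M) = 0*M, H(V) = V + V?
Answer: -51257960426987/883078504 ≈ -58045.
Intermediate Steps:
H(V) = 2*V
r(Q, M) = 0 (r(Q, M) = (0*M)/2 = (½)*0 = 0)
o = 91627/75451 (o = 366508/301804 = 366508*(1/301804) = 91627/75451 ≈ 1.2144)
o/((121929 - 116077) + r(364, -67)) - 464357/H(4) = 91627/(75451*((121929 - 116077) + 0)) - 464357/(2*4) = 91627/(75451*(5852 + 0)) - 464357/8 = (91627/75451)/5852 - 464357*⅛ = (91627/75451)*(1/5852) - 464357/8 = 91627/441539252 - 464357/8 = -51257960426987/883078504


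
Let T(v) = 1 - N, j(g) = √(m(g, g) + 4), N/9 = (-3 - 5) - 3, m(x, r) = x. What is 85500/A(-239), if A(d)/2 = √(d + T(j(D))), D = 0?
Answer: -42750*I*√139/139 ≈ -3626.0*I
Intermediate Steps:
N = -99 (N = 9*((-3 - 5) - 3) = 9*(-8 - 3) = 9*(-11) = -99)
j(g) = √(4 + g) (j(g) = √(g + 4) = √(4 + g))
T(v) = 100 (T(v) = 1 - 1*(-99) = 1 + 99 = 100)
A(d) = 2*√(100 + d) (A(d) = 2*√(d + 100) = 2*√(100 + d))
85500/A(-239) = 85500/((2*√(100 - 239))) = 85500/((2*√(-139))) = 85500/((2*(I*√139))) = 85500/((2*I*√139)) = 85500*(-I*√139/278) = -42750*I*√139/139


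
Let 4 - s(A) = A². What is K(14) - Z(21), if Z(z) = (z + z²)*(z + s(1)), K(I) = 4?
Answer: -11084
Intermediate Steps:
s(A) = 4 - A²
Z(z) = (3 + z)*(z + z²) (Z(z) = (z + z²)*(z + (4 - 1*1²)) = (z + z²)*(z + (4 - 1*1)) = (z + z²)*(z + (4 - 1)) = (z + z²)*(z + 3) = (z + z²)*(3 + z) = (3 + z)*(z + z²))
K(14) - Z(21) = 4 - 21*(3 + 21² + 4*21) = 4 - 21*(3 + 441 + 84) = 4 - 21*528 = 4 - 1*11088 = 4 - 11088 = -11084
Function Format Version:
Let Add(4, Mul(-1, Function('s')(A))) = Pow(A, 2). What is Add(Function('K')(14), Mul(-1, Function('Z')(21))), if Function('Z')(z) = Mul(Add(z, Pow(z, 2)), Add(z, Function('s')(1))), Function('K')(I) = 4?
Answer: -11084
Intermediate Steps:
Function('s')(A) = Add(4, Mul(-1, Pow(A, 2)))
Function('Z')(z) = Mul(Add(3, z), Add(z, Pow(z, 2))) (Function('Z')(z) = Mul(Add(z, Pow(z, 2)), Add(z, Add(4, Mul(-1, Pow(1, 2))))) = Mul(Add(z, Pow(z, 2)), Add(z, Add(4, Mul(-1, 1)))) = Mul(Add(z, Pow(z, 2)), Add(z, Add(4, -1))) = Mul(Add(z, Pow(z, 2)), Add(z, 3)) = Mul(Add(z, Pow(z, 2)), Add(3, z)) = Mul(Add(3, z), Add(z, Pow(z, 2))))
Add(Function('K')(14), Mul(-1, Function('Z')(21))) = Add(4, Mul(-1, Mul(21, Add(3, Pow(21, 2), Mul(4, 21))))) = Add(4, Mul(-1, Mul(21, Add(3, 441, 84)))) = Add(4, Mul(-1, Mul(21, 528))) = Add(4, Mul(-1, 11088)) = Add(4, -11088) = -11084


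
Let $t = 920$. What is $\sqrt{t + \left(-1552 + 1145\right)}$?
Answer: $3 \sqrt{57} \approx 22.65$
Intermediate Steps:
$\sqrt{t + \left(-1552 + 1145\right)} = \sqrt{920 + \left(-1552 + 1145\right)} = \sqrt{920 - 407} = \sqrt{513} = 3 \sqrt{57}$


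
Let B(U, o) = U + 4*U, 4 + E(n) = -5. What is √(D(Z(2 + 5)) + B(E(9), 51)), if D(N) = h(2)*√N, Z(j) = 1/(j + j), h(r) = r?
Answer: √(-2205 + 7*√14)/7 ≈ 6.6682*I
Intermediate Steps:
E(n) = -9 (E(n) = -4 - 5 = -9)
Z(j) = 1/(2*j)
B(U, o) = 5*U
D(N) = 2*√N
√(D(Z(2 + 5)) + B(E(9), 51)) = √(2*√(1/(2*(2 + 5))) + 5*(-9)) = √(2*√((½)/7) - 45) = √(2*√((½)*(⅐)) - 45) = √(2*√(1/14) - 45) = √(2*(√14/14) - 45) = √(√14/7 - 45) = √(-45 + √14/7)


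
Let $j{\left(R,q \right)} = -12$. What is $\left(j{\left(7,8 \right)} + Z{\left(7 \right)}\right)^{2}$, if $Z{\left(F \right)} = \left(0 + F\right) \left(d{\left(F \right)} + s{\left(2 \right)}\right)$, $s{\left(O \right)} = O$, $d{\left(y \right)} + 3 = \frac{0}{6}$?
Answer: $361$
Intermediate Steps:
$d{\left(y \right)} = -3$ ($d{\left(y \right)} = -3 + \frac{0}{6} = -3 + 0 \cdot \frac{1}{6} = -3 + 0 = -3$)
$Z{\left(F \right)} = - F$ ($Z{\left(F \right)} = \left(0 + F\right) \left(-3 + 2\right) = F \left(-1\right) = - F$)
$\left(j{\left(7,8 \right)} + Z{\left(7 \right)}\right)^{2} = \left(-12 - 7\right)^{2} = \left(-19\right)^{2} = 361$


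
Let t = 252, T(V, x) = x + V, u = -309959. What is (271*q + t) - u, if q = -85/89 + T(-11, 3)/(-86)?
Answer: 1186283468/3827 ≈ 3.0998e+5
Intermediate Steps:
T(V, x) = V + x
q = -3299/3827 (q = -85/89 + (-11 + 3)/(-86) = -85*1/89 - 8*(-1/86) = -85/89 + 4/43 = -3299/3827 ≈ -0.86203)
(271*q + t) - u = (271*(-3299/3827) + 252) - 1*(-309959) = (-894029/3827 + 252) + 309959 = 70375/3827 + 309959 = 1186283468/3827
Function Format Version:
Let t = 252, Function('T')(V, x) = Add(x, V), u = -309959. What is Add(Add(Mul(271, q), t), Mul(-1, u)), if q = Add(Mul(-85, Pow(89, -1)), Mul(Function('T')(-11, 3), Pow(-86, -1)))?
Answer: Rational(1186283468, 3827) ≈ 3.0998e+5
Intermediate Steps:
Function('T')(V, x) = Add(V, x)
q = Rational(-3299, 3827) (q = Add(Mul(-85, Pow(89, -1)), Mul(Add(-11, 3), Pow(-86, -1))) = Add(Mul(-85, Rational(1, 89)), Mul(-8, Rational(-1, 86))) = Add(Rational(-85, 89), Rational(4, 43)) = Rational(-3299, 3827) ≈ -0.86203)
Add(Add(Mul(271, q), t), Mul(-1, u)) = Add(Add(Mul(271, Rational(-3299, 3827)), 252), Mul(-1, -309959)) = Add(Add(Rational(-894029, 3827), 252), 309959) = Add(Rational(70375, 3827), 309959) = Rational(1186283468, 3827)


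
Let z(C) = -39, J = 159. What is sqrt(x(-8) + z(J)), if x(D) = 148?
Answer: sqrt(109) ≈ 10.440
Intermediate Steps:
sqrt(x(-8) + z(J)) = sqrt(148 - 39) = sqrt(109)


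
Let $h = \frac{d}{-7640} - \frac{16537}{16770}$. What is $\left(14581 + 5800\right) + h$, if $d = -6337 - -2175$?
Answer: $\frac{130560712043}{6406140} \approx 20381.0$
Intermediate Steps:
$d = -4162$ ($d = -6337 + 2175 = -4162$)
$h = - \frac{2827297}{6406140}$ ($h = - \frac{4162}{-7640} - \frac{16537}{16770} = \left(-4162\right) \left(- \frac{1}{7640}\right) - \frac{16537}{16770} = \frac{2081}{3820} - \frac{16537}{16770} = - \frac{2827297}{6406140} \approx -0.44134$)
$\left(14581 + 5800\right) + h = \left(14581 + 5800\right) - \frac{2827297}{6406140} = 20381 - \frac{2827297}{6406140} = \frac{130560712043}{6406140}$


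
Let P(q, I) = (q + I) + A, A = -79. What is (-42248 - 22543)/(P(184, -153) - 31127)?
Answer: 64791/31175 ≈ 2.0783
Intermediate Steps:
P(q, I) = -79 + I + q (P(q, I) = (q + I) - 79 = (I + q) - 79 = -79 + I + q)
(-42248 - 22543)/(P(184, -153) - 31127) = (-42248 - 22543)/((-79 - 153 + 184) - 31127) = -64791/(-48 - 31127) = -64791/(-31175) = -64791*(-1/31175) = 64791/31175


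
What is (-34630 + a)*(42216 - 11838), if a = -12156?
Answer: -1421265108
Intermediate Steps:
(-34630 + a)*(42216 - 11838) = (-34630 - 12156)*(42216 - 11838) = -46786*30378 = -1421265108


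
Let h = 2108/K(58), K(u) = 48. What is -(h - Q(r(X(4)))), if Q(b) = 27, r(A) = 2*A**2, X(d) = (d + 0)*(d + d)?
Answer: -203/12 ≈ -16.917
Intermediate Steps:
X(d) = 2*d**2 (X(d) = d*(2*d) = 2*d**2)
h = 527/12 (h = 2108/48 = 2108*(1/48) = 527/12 ≈ 43.917)
-(h - Q(r(X(4)))) = -(527/12 - 1*27) = -(527/12 - 27) = -1*203/12 = -203/12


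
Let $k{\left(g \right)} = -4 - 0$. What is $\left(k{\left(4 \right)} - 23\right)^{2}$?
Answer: $729$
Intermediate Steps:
$k{\left(g \right)} = -4$ ($k{\left(g \right)} = -4 + 0 = -4$)
$\left(k{\left(4 \right)} - 23\right)^{2} = \left(-4 - 23\right)^{2} = \left(-27\right)^{2} = 729$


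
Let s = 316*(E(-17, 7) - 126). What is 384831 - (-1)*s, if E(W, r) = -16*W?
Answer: 430967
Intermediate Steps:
s = 46136 (s = 316*(-16*(-17) - 126) = 316*(272 - 126) = 316*146 = 46136)
384831 - (-1)*s = 384831 - (-1)*46136 = 384831 - 1*(-46136) = 384831 + 46136 = 430967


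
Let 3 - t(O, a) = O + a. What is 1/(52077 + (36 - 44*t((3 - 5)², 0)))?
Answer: 1/52157 ≈ 1.9173e-5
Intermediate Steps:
t(O, a) = 3 - O - a (t(O, a) = 3 - (O + a) = 3 + (-O - a) = 3 - O - a)
1/(52077 + (36 - 44*t((3 - 5)², 0))) = 1/(52077 + (36 - 44*(3 - (3 - 5)² - 1*0))) = 1/(52077 + (36 - 44*(3 - 1*(-2)² + 0))) = 1/(52077 + (36 - 44*(3 - 1*4 + 0))) = 1/(52077 + (36 - 44*(3 - 4 + 0))) = 1/(52077 + (36 - 44*(-1))) = 1/(52077 + (36 + 44)) = 1/(52077 + 80) = 1/52157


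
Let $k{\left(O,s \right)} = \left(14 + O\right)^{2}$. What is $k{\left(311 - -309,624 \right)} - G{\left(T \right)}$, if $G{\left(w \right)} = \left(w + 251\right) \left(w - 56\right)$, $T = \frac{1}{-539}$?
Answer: $\frac{120860327356}{290521} \approx 4.1601 \cdot 10^{5}$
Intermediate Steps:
$T = - \frac{1}{539} \approx -0.0018553$
$G{\left(w \right)} = \left(-56 + w\right) \left(251 + w\right)$ ($G{\left(w \right)} = \left(251 + w\right) \left(-56 + w\right) = \left(-56 + w\right) \left(251 + w\right)$)
$k{\left(311 - -309,624 \right)} - G{\left(T \right)} = \left(14 + \left(311 - -309\right)\right)^{2} - \left(-14056 + \left(- \frac{1}{539}\right)^{2} + 195 \left(- \frac{1}{539}\right)\right) = \left(14 + \left(311 + 309\right)\right)^{2} - \left(-14056 + \frac{1}{290521} - \frac{195}{539}\right) = \left(14 + 620\right)^{2} - - \frac{4083668280}{290521} = 634^{2} + \frac{4083668280}{290521} = 401956 + \frac{4083668280}{290521} = \frac{120860327356}{290521}$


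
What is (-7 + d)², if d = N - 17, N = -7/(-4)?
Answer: 7921/16 ≈ 495.06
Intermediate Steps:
N = 7/4 (N = -7*(-¼) = 7/4 ≈ 1.7500)
d = -61/4 (d = 7/4 - 17 = -61/4 ≈ -15.250)
(-7 + d)² = (-7 - 61/4)² = (-89/4)² = 7921/16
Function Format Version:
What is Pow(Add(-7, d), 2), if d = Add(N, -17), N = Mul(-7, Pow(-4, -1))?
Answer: Rational(7921, 16) ≈ 495.06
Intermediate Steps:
N = Rational(7, 4) (N = Mul(-7, Rational(-1, 4)) = Rational(7, 4) ≈ 1.7500)
d = Rational(-61, 4) (d = Add(Rational(7, 4), -17) = Rational(-61, 4) ≈ -15.250)
Pow(Add(-7, d), 2) = Pow(Add(-7, Rational(-61, 4)), 2) = Pow(Rational(-89, 4), 2) = Rational(7921, 16)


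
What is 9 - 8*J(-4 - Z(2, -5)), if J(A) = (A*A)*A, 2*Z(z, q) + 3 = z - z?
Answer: 134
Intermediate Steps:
Z(z, q) = -3/2 (Z(z, q) = -3/2 + (z - z)/2 = -3/2 + (1/2)*0 = -3/2 + 0 = -3/2)
J(A) = A**3 (J(A) = A**2*A = A**3)
9 - 8*J(-4 - Z(2, -5)) = 9 - 8*(-4 - 1*(-3/2))**3 = 9 - 8*(-4 + 3/2)**3 = 9 - 8*(-5/2)**3 = 9 - 8*(-125/8) = 9 + 125 = 134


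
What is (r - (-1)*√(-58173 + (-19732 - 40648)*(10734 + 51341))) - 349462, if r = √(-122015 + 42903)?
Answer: -349462 + I*√3748146673 + 2*I*√19778 ≈ -3.4946e+5 + 61503.0*I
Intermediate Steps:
r = 2*I*√19778 (r = √(-79112) = 2*I*√19778 ≈ 281.27*I)
(r - (-1)*√(-58173 + (-19732 - 40648)*(10734 + 51341))) - 349462 = (2*I*√19778 - (-1)*√(-58173 + (-19732 - 40648)*(10734 + 51341))) - 349462 = (2*I*√19778 - (-1)*√(-58173 - 60380*62075)) - 349462 = (2*I*√19778 - (-1)*√(-58173 - 3748088500)) - 349462 = (2*I*√19778 - (-1)*√(-3748146673)) - 349462 = (2*I*√19778 - (-1)*I*√3748146673) - 349462 = (2*I*√19778 + I*√3748146673) - 349462 = (I*√3748146673 + 2*I*√19778) - 349462 = -349462 + I*√3748146673 + 2*I*√19778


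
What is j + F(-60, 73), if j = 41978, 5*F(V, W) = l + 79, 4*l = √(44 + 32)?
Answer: 209969/5 + √19/10 ≈ 41994.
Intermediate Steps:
l = √19/2 (l = √(44 + 32)/4 = √76/4 = (2*√19)/4 = √19/2 ≈ 2.1795)
F(V, W) = 79/5 + √19/10 (F(V, W) = (√19/2 + 79)/5 = (79 + √19/2)/5 = 79/5 + √19/10)
j + F(-60, 73) = 41978 + (79/5 + √19/10) = 209969/5 + √19/10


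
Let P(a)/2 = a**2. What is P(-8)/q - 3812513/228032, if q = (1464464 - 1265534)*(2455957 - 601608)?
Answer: -100455808788024451/6008409411332160 ≈ -16.719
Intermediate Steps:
P(a) = 2*a**2
q = 368885646570 (q = 198930*1854349 = 368885646570)
P(-8)/q - 3812513/228032 = (2*(-8)**2)/368885646570 - 3812513/228032 = (2*64)*(1/368885646570) - 3812513*1/228032 = 128*(1/368885646570) - 3812513/228032 = 64/184442823285 - 3812513/228032 = -100455808788024451/6008409411332160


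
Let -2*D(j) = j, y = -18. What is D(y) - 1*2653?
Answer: -2644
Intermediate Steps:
D(j) = -j/2
D(y) - 1*2653 = -½*(-18) - 1*2653 = 9 - 2653 = -2644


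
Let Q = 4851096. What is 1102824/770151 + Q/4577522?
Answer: 86120368212/34562579861 ≈ 2.4917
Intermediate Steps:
1102824/770151 + Q/4577522 = 1102824/770151 + 4851096/4577522 = 1102824*(1/770151) + 4851096*(1/4577522) = 21624/15101 + 2425548/2288761 = 86120368212/34562579861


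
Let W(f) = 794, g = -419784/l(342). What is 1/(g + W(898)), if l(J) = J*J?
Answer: 9747/7704136 ≈ 0.0012652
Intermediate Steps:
l(J) = J²
g = -34982/9747 (g = -419784/(342²) = -419784/116964 = -419784*1/116964 = -34982/9747 ≈ -3.5890)
1/(g + W(898)) = 1/(-34982/9747 + 794) = 1/(7704136/9747) = 9747/7704136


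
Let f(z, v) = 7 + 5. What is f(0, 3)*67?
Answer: 804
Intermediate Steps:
f(z, v) = 12
f(0, 3)*67 = 12*67 = 804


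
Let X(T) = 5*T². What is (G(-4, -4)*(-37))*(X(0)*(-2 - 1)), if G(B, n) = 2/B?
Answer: 0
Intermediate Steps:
(G(-4, -4)*(-37))*(X(0)*(-2 - 1)) = ((2/(-4))*(-37))*((5*0²)*(-2 - 1)) = ((2*(-¼))*(-37))*((5*0)*(-3)) = (-½*(-37))*(0*(-3)) = (37/2)*0 = 0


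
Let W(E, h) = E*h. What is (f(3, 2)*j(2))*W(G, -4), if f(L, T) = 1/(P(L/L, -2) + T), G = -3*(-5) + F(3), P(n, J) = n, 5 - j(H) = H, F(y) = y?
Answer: -72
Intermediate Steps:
j(H) = 5 - H
G = 18 (G = -3*(-5) + 3 = 15 + 3 = 18)
f(L, T) = 1/(1 + T) (f(L, T) = 1/(L/L + T) = 1/(1 + T))
(f(3, 2)*j(2))*W(G, -4) = ((5 - 1*2)/(1 + 2))*(18*(-4)) = ((5 - 2)/3)*(-72) = ((1/3)*3)*(-72) = 1*(-72) = -72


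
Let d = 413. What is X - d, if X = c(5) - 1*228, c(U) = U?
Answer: -636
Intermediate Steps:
X = -223 (X = 5 - 1*228 = 5 - 228 = -223)
X - d = -223 - 1*413 = -223 - 413 = -636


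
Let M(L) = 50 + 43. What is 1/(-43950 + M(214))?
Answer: -1/43857 ≈ -2.2801e-5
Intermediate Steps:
M(L) = 93
1/(-43950 + M(214)) = 1/(-43950 + 93) = 1/(-43857) = -1/43857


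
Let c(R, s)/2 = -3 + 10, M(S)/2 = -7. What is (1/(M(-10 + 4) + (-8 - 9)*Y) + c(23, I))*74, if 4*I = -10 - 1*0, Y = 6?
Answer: 60051/58 ≈ 1035.4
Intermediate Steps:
M(S) = -14 (M(S) = 2*(-7) = -14)
I = -5/2 (I = (-10 - 1*0)/4 = (-10 + 0)/4 = (¼)*(-10) = -5/2 ≈ -2.5000)
c(R, s) = 14 (c(R, s) = 2*(-3 + 10) = 2*7 = 14)
(1/(M(-10 + 4) + (-8 - 9)*Y) + c(23, I))*74 = (1/(-14 + (-8 - 9)*6) + 14)*74 = (1/(-14 - 17*6) + 14)*74 = (1/(-14 - 102) + 14)*74 = (1/(-116) + 14)*74 = (-1/116 + 14)*74 = (1623/116)*74 = 60051/58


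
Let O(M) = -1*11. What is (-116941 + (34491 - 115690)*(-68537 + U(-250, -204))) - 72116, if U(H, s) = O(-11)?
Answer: 5565839995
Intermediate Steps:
O(M) = -11
U(H, s) = -11
(-116941 + (34491 - 115690)*(-68537 + U(-250, -204))) - 72116 = (-116941 + (34491 - 115690)*(-68537 - 11)) - 72116 = (-116941 - 81199*(-68548)) - 72116 = (-116941 + 5566029052) - 72116 = 5565912111 - 72116 = 5565839995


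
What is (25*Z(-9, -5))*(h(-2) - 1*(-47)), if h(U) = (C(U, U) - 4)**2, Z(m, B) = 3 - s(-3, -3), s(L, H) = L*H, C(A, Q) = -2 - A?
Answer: -9450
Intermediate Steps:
s(L, H) = H*L
Z(m, B) = -6 (Z(m, B) = 3 - (-3)*(-3) = 3 - 1*9 = 3 - 9 = -6)
h(U) = (-6 - U)**2 (h(U) = ((-2 - U) - 4)**2 = (-6 - U)**2)
(25*Z(-9, -5))*(h(-2) - 1*(-47)) = (25*(-6))*((6 - 2)**2 - 1*(-47)) = -150*(4**2 + 47) = -150*(16 + 47) = -150*63 = -9450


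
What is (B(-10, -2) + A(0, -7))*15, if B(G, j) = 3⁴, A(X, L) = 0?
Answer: 1215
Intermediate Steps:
B(G, j) = 81
(B(-10, -2) + A(0, -7))*15 = (81 + 0)*15 = 81*15 = 1215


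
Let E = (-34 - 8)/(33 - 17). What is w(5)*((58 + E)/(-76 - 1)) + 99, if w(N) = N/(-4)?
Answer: 246151/2464 ≈ 99.899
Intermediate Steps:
w(N) = -N/4 (w(N) = N*(-¼) = -N/4)
E = -21/8 (E = -42/16 = -42*1/16 = -21/8 ≈ -2.6250)
w(5)*((58 + E)/(-76 - 1)) + 99 = (-¼*5)*((58 - 21/8)/(-76 - 1)) + 99 = -2215/(32*(-77)) + 99 = -2215*(-1)/(32*77) + 99 = -5/4*(-443/616) + 99 = 2215/2464 + 99 = 246151/2464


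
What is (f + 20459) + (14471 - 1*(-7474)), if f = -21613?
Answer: 20791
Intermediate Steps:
(f + 20459) + (14471 - 1*(-7474)) = (-21613 + 20459) + (14471 - 1*(-7474)) = -1154 + (14471 + 7474) = -1154 + 21945 = 20791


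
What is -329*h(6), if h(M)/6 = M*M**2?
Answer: -426384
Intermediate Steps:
h(M) = 6*M**3 (h(M) = 6*(M*M**2) = 6*M**3)
-329*h(6) = -1974*6**3 = -1974*216 = -329*1296 = -426384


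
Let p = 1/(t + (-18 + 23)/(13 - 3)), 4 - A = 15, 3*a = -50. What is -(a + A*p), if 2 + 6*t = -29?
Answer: 601/42 ≈ 14.310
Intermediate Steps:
a = -50/3 (a = (1/3)*(-50) = -50/3 ≈ -16.667)
A = -11 (A = 4 - 1*15 = 4 - 15 = -11)
t = -31/6 (t = -1/3 + (1/6)*(-29) = -1/3 - 29/6 = -31/6 ≈ -5.1667)
p = -3/14 (p = 1/(-31/6 + (-18 + 23)/(13 - 3)) = 1/(-31/6 + 5/10) = 1/(-31/6 + 5*(1/10)) = 1/(-31/6 + 1/2) = 1/(-14/3) = -3/14 ≈ -0.21429)
-(a + A*p) = -(-50/3 - 11*(-3/14)) = -(-50/3 + 33/14) = -1*(-601/42) = 601/42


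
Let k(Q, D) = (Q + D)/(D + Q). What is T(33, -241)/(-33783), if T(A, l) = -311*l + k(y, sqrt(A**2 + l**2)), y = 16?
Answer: -24984/11261 ≈ -2.2186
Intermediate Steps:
k(Q, D) = 1 (k(Q, D) = (D + Q)/(D + Q) = 1)
T(A, l) = 1 - 311*l (T(A, l) = -311*l + 1 = 1 - 311*l)
T(33, -241)/(-33783) = (1 - 311*(-241))/(-33783) = (1 + 74951)*(-1/33783) = 74952*(-1/33783) = -24984/11261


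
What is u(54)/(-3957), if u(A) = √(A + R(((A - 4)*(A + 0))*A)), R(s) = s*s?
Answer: -√2361960006/1319 ≈ -36.846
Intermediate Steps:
R(s) = s²
u(A) = √(A + A⁴*(-4 + A)²) (u(A) = √(A + (((A - 4)*(A + 0))*A)²) = √(A + (((-4 + A)*A)*A)²) = √(A + ((A*(-4 + A))*A)²) = √(A + (A²*(-4 + A))²) = √(A + A⁴*(-4 + A)²))
u(54)/(-3957) = √(54 + 54⁴*(-4 + 54)²)/(-3957) = √(54 + 8503056*50²)*(-1/3957) = √(54 + 8503056*2500)*(-1/3957) = √(54 + 21257640000)*(-1/3957) = √21257640054*(-1/3957) = (3*√2361960006)*(-1/3957) = -√2361960006/1319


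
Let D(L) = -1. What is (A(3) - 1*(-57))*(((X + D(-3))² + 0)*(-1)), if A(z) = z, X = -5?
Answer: -2160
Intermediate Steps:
(A(3) - 1*(-57))*(((X + D(-3))² + 0)*(-1)) = (3 - 1*(-57))*(((-5 - 1)² + 0)*(-1)) = (3 + 57)*(((-6)² + 0)*(-1)) = 60*((36 + 0)*(-1)) = 60*(36*(-1)) = 60*(-36) = -2160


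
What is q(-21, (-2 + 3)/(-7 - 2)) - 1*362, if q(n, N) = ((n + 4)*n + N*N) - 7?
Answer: -971/81 ≈ -11.988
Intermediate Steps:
q(n, N) = -7 + N² + n*(4 + n) (q(n, N) = ((4 + n)*n + N²) - 7 = (n*(4 + n) + N²) - 7 = (N² + n*(4 + n)) - 7 = -7 + N² + n*(4 + n))
q(-21, (-2 + 3)/(-7 - 2)) - 1*362 = (-7 + ((-2 + 3)/(-7 - 2))² + (-21)² + 4*(-21)) - 1*362 = (-7 + (1/(-9))² + 441 - 84) - 362 = (-7 + (1*(-⅑))² + 441 - 84) - 362 = (-7 + (-⅑)² + 441 - 84) - 362 = (-7 + 1/81 + 441 - 84) - 362 = 28351/81 - 362 = -971/81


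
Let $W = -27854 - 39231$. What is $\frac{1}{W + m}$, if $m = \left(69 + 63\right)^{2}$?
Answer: $- \frac{1}{49661} \approx -2.0137 \cdot 10^{-5}$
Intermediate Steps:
$W = -67085$
$m = 17424$ ($m = 132^{2} = 17424$)
$\frac{1}{W + m} = \frac{1}{-67085 + 17424} = \frac{1}{-49661} = - \frac{1}{49661}$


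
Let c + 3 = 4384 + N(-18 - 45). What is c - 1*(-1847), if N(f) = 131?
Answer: 6359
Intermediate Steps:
c = 4512 (c = -3 + (4384 + 131) = -3 + 4515 = 4512)
c - 1*(-1847) = 4512 - 1*(-1847) = 4512 + 1847 = 6359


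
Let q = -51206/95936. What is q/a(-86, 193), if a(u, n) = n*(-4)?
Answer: 25603/37031296 ≈ 0.00069139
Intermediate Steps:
a(u, n) = -4*n
q = -25603/47968 (q = -51206*1/95936 = -25603/47968 ≈ -0.53375)
q/a(-86, 193) = -25603/(47968*((-4*193))) = -25603/47968/(-772) = -25603/47968*(-1/772) = 25603/37031296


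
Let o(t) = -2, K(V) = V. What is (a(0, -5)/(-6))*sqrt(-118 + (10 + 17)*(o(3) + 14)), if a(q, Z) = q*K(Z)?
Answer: 0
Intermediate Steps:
a(q, Z) = Z*q (a(q, Z) = q*Z = Z*q)
(a(0, -5)/(-6))*sqrt(-118 + (10 + 17)*(o(3) + 14)) = (-5*0/(-6))*sqrt(-118 + (10 + 17)*(-2 + 14)) = (0*(-1/6))*sqrt(-118 + 27*12) = 0*sqrt(-118 + 324) = 0*sqrt(206) = 0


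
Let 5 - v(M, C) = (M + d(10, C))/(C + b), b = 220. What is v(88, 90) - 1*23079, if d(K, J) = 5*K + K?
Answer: -3576544/155 ≈ -23074.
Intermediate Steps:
d(K, J) = 6*K
v(M, C) = 5 - (60 + M)/(220 + C) (v(M, C) = 5 - (M + 6*10)/(C + 220) = 5 - (M + 60)/(220 + C) = 5 - (60 + M)/(220 + C))
v(88, 90) - 1*23079 = (1040 - 1*88 + 5*90)/(220 + 90) - 1*23079 = (1040 - 88 + 450)/310 - 23079 = (1/310)*1402 - 23079 = 701/155 - 23079 = -3576544/155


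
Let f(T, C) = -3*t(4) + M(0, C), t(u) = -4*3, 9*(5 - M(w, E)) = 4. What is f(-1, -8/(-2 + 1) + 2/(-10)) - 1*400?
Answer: -3235/9 ≈ -359.44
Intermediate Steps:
M(w, E) = 41/9 (M(w, E) = 5 - 1/9*4 = 5 - 4/9 = 41/9)
t(u) = -12
f(T, C) = 365/9 (f(T, C) = -3*(-12) + 41/9 = 36 + 41/9 = 365/9)
f(-1, -8/(-2 + 1) + 2/(-10)) - 1*400 = 365/9 - 1*400 = 365/9 - 400 = -3235/9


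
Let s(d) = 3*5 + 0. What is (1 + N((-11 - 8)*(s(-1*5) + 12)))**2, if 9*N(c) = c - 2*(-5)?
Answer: 244036/81 ≈ 3012.8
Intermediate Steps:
s(d) = 15 (s(d) = 15 + 0 = 15)
N(c) = 10/9 + c/9 (N(c) = (c - 2*(-5))/9 = (c + 10)/9 = (10 + c)/9 = 10/9 + c/9)
(1 + N((-11 - 8)*(s(-1*5) + 12)))**2 = (1 + (10/9 + ((-11 - 8)*(15 + 12))/9))**2 = (1 + (10/9 + (-19*27)/9))**2 = (1 + (10/9 + (1/9)*(-513)))**2 = (1 + (10/9 - 57))**2 = (1 - 503/9)**2 = (-494/9)**2 = 244036/81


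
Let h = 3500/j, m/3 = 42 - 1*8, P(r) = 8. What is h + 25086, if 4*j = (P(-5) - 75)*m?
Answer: 85711862/3417 ≈ 25084.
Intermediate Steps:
m = 102 (m = 3*(42 - 1*8) = 3*(42 - 8) = 3*34 = 102)
j = -3417/2 (j = ((8 - 75)*102)/4 = (-67*102)/4 = (¼)*(-6834) = -3417/2 ≈ -1708.5)
h = -7000/3417 (h = 3500/(-3417/2) = 3500*(-2/3417) = -7000/3417 ≈ -2.0486)
h + 25086 = -7000/3417 + 25086 = 85711862/3417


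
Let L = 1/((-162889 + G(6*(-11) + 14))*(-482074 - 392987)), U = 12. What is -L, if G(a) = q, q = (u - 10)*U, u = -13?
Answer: -1/142779328065 ≈ -7.0038e-12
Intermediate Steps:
q = -276 (q = (-13 - 10)*12 = -23*12 = -276)
G(a) = -276
L = 1/142779328065 (L = 1/((-162889 - 276)*(-482074 - 392987)) = 1/(-163165*(-875061)) = 1/142779328065 ≈ 7.0038e-12)
-L = -1*1/142779328065 = -1/142779328065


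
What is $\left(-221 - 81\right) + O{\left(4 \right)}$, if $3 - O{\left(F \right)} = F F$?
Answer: $-315$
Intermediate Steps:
$O{\left(F \right)} = 3 - F^{2}$ ($O{\left(F \right)} = 3 - F F = 3 - F^{2}$)
$\left(-221 - 81\right) + O{\left(4 \right)} = \left(-221 - 81\right) + \left(3 - 4^{2}\right) = -302 + \left(3 - 16\right) = -302 - 13 = -315$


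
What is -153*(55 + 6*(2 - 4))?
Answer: -6579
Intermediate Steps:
-153*(55 + 6*(2 - 4)) = -153*(55 + 6*(-2)) = -153*(55 - 12) = -153*43 = -6579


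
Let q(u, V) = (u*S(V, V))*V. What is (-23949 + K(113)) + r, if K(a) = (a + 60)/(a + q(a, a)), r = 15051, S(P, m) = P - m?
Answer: -1005301/113 ≈ -8896.5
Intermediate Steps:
q(u, V) = 0 (q(u, V) = (u*(V - V))*V = (u*0)*V = 0*V = 0)
K(a) = (60 + a)/a (K(a) = (a + 60)/(a + 0) = (60 + a)/a)
(-23949 + K(113)) + r = (-23949 + (60 + 113)/113) + 15051 = (-23949 + (1/113)*173) + 15051 = (-23949 + 173/113) + 15051 = -2706064/113 + 15051 = -1005301/113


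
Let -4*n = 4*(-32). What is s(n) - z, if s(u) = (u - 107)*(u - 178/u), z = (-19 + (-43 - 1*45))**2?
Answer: -214909/16 ≈ -13432.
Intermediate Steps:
n = 32 (n = -(-32) = -1/4*(-128) = 32)
z = 11449 (z = (-19 + (-43 - 45))**2 = (-19 - 88)**2 = (-107)**2 = 11449)
s(u) = (-107 + u)*(u - 178/u)
s(n) - z = (-178 + 32**2 - 107*32 + 19046/32) - 1*11449 = (-178 + 1024 - 3424 + 19046*(1/32)) - 11449 = (-178 + 1024 - 3424 + 9523/16) - 11449 = -31725/16 - 11449 = -214909/16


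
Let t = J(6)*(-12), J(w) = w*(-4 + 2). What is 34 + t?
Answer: 178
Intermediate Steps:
J(w) = -2*w (J(w) = w*(-2) = -2*w)
t = 144 (t = -2*6*(-12) = -12*(-12) = 144)
34 + t = 34 + 144 = 178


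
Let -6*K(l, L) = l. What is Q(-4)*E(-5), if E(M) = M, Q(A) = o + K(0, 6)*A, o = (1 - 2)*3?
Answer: 15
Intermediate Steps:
K(l, L) = -l/6
o = -3 (o = -1*3 = -3)
Q(A) = -3 (Q(A) = -3 + (-1/6*0)*A = -3 + 0*A = -3 + 0 = -3)
Q(-4)*E(-5) = -3*(-5) = 15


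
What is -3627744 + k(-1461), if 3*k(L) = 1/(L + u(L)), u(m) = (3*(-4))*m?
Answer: -174904421471/48213 ≈ -3.6277e+6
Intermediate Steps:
u(m) = -12*m
k(L) = -1/(33*L) (k(L) = 1/(3*(L - 12*L)) = 1/(3*((-11*L))) = (-1/(11*L))/3 = -1/(33*L))
-3627744 + k(-1461) = -3627744 - 1/33/(-1461) = -3627744 - 1/33*(-1/1461) = -3627744 + 1/48213 = -174904421471/48213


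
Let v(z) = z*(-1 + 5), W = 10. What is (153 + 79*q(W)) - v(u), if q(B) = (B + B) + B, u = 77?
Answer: 2215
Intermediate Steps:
q(B) = 3*B (q(B) = 2*B + B = 3*B)
v(z) = 4*z (v(z) = z*4 = 4*z)
(153 + 79*q(W)) - v(u) = (153 + 79*(3*10)) - 4*77 = (153 + 79*30) - 1*308 = (153 + 2370) - 308 = 2523 - 308 = 2215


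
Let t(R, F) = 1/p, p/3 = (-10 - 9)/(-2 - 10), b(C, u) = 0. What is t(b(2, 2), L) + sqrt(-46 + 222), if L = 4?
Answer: 4/19 + 4*sqrt(11) ≈ 13.477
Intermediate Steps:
p = 19/4 (p = 3*((-10 - 9)/(-2 - 10)) = 3*(-19/(-12)) = 3*(-19*(-1/12)) = 3*(19/12) = 19/4 ≈ 4.7500)
t(R, F) = 4/19 (t(R, F) = 1/(19/4) = 4/19)
t(b(2, 2), L) + sqrt(-46 + 222) = 4/19 + sqrt(-46 + 222) = 4/19 + sqrt(176) = 4/19 + 4*sqrt(11)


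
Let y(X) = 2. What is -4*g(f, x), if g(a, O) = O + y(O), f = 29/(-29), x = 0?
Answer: -8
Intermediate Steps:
f = -1 (f = 29*(-1/29) = -1)
g(a, O) = 2 + O (g(a, O) = O + 2 = 2 + O)
-4*g(f, x) = -4*(2 + 0) = -4*2 = -8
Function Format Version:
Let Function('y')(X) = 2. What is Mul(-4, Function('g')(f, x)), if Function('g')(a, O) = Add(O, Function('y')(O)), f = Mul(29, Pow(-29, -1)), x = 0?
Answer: -8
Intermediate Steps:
f = -1 (f = Mul(29, Rational(-1, 29)) = -1)
Function('g')(a, O) = Add(2, O) (Function('g')(a, O) = Add(O, 2) = Add(2, O))
Mul(-4, Function('g')(f, x)) = Mul(-4, Add(2, 0)) = Mul(-4, 2) = -8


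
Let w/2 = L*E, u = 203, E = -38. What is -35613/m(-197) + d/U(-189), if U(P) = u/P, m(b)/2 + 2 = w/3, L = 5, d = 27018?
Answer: -560064861/22388 ≈ -25016.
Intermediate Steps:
w = -380 (w = 2*(5*(-38)) = 2*(-190) = -380)
m(b) = -772/3 (m(b) = -4 + 2*(-380/3) = -4 - 760/3 = -772/3)
U(P) = 203/P
-35613/m(-197) + d/U(-189) = -35613/(-772/3) + 27018/((203/(-189))) = -35613*(-3/772) + 27018/((203*(-1/189))) = 106839/772 + 27018/(-29/27) = 106839/772 + 27018*(-27/29) = 106839/772 - 729486/29 = -560064861/22388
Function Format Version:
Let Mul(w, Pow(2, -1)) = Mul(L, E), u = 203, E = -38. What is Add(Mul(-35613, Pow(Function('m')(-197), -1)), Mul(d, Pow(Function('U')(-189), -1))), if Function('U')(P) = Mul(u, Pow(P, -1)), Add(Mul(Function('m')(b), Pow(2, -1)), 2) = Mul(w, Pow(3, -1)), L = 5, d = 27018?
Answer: Rational(-560064861, 22388) ≈ -25016.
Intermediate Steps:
w = -380 (w = Mul(2, Mul(5, -38)) = Mul(2, -190) = -380)
Function('m')(b) = Rational(-772, 3) (Function('m')(b) = Add(-4, Mul(2, Mul(-380, Pow(3, -1)))) = Add(-4, Mul(2, Mul(-380, Rational(1, 3)))) = Add(-4, Mul(2, Rational(-380, 3))) = Add(-4, Rational(-760, 3)) = Rational(-772, 3))
Function('U')(P) = Mul(203, Pow(P, -1))
Add(Mul(-35613, Pow(Function('m')(-197), -1)), Mul(d, Pow(Function('U')(-189), -1))) = Add(Mul(-35613, Pow(Rational(-772, 3), -1)), Mul(27018, Pow(Mul(203, Pow(-189, -1)), -1))) = Add(Mul(-35613, Rational(-3, 772)), Mul(27018, Pow(Mul(203, Rational(-1, 189)), -1))) = Add(Rational(106839, 772), Mul(27018, Pow(Rational(-29, 27), -1))) = Add(Rational(106839, 772), Mul(27018, Rational(-27, 29))) = Add(Rational(106839, 772), Rational(-729486, 29)) = Rational(-560064861, 22388)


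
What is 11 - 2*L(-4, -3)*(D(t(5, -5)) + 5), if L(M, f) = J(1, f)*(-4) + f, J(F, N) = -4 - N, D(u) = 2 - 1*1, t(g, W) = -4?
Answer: -1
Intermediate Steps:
D(u) = 1 (D(u) = 2 - 1 = 1)
L(M, f) = 16 + 5*f (L(M, f) = (-4 - f)*(-4) + f = (16 + 4*f) + f = 16 + 5*f)
11 - 2*L(-4, -3)*(D(t(5, -5)) + 5) = 11 - 2*(16 + 5*(-3))*(1 + 5) = 11 - 2*(16 - 15)*6 = 11 - 2*6 = 11 - 12 = -1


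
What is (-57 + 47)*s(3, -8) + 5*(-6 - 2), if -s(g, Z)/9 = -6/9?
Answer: -100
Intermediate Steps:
s(g, Z) = 6 (s(g, Z) = -(-54)/9 = -9*(-2/3) = 6)
(-57 + 47)*s(3, -8) + 5*(-6 - 2) = (-57 + 47)*6 + 5*(-6 - 2) = -10*6 + 5*(-8) = -60 - 40 = -100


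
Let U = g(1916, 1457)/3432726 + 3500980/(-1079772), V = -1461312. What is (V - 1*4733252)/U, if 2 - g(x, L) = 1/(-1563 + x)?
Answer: 13243574787760493352/6931894982015 ≈ 1.9105e+6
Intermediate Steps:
g(x, L) = 2 - 1/(-1563 + x)
U = -6931894982015/2137934935818 (U = ((-3127 + 2*1916)/(-1563 + 1916))/3432726 + 3500980/(-1079772) = ((-3127 + 3832)/353)*(1/3432726) + 3500980*(-1/1079772) = ((1/353)*705)*(1/3432726) - 51485/15879 = (705/353)*(1/3432726) - 51485/15879 = 235/403917426 - 51485/15879 = -6931894982015/2137934935818 ≈ -3.2423)
(V - 1*4733252)/U = (-1461312 - 1*4733252)/(-6931894982015/2137934935818) = (-1461312 - 4733252)*(-2137934935818/6931894982015) = -6194564*(-2137934935818/6931894982015) = 13243574787760493352/6931894982015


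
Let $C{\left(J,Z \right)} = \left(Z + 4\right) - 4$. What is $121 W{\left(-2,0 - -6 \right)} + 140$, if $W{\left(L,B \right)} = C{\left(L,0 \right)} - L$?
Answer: $382$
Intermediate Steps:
$C{\left(J,Z \right)} = Z$ ($C{\left(J,Z \right)} = \left(4 + Z\right) - 4 = Z$)
$W{\left(L,B \right)} = - L$ ($W{\left(L,B \right)} = 0 - L = - L$)
$121 W{\left(-2,0 - -6 \right)} + 140 = 121 \left(\left(-1\right) \left(-2\right)\right) + 140 = 121 \cdot 2 + 140 = 242 + 140 = 382$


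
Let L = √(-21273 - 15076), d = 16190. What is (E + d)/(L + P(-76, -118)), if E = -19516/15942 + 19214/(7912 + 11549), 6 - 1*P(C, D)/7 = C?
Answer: 36962874828236/1455079546425 - 64395252314*I*√36349/1455079546425 ≈ 25.403 - 8.4375*I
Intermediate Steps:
P(C, D) = 42 - 7*C
L = I*√36349 (L = √(-36349) = I*√36349 ≈ 190.65*I)
E = -942196/3977529 (E = -19516*1/15942 + 19214/19461 = -9758/7971 + 19214*(1/19461) = -9758/7971 + 1478/1497 = -942196/3977529 ≈ -0.23688)
(E + d)/(L + P(-76, -118)) = (-942196/3977529 + 16190)/(I*√36349 + (42 - 7*(-76))) = 64395252314/(3977529*(I*√36349 + (42 + 532))) = 64395252314/(3977529*(I*√36349 + 574)) = 64395252314/(3977529*(574 + I*√36349))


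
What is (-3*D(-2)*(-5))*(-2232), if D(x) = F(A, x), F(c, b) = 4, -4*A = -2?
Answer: -133920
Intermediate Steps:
A = 1/2 (A = -1/4*(-2) = 1/2 ≈ 0.50000)
D(x) = 4
(-3*D(-2)*(-5))*(-2232) = (-3*4*(-5))*(-2232) = -12*(-5)*(-2232) = 60*(-2232) = -133920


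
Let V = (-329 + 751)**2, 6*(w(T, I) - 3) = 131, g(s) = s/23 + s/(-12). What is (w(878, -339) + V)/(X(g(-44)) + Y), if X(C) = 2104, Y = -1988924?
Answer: -1068653/11920920 ≈ -0.089645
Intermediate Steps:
g(s) = -11*s/276 (g(s) = s*(1/23) + s*(-1/12) = s/23 - s/12 = -11*s/276)
w(T, I) = 149/6 (w(T, I) = 3 + (1/6)*131 = 3 + 131/6 = 149/6)
V = 178084 (V = 422**2 = 178084)
(w(878, -339) + V)/(X(g(-44)) + Y) = (149/6 + 178084)/(2104 - 1988924) = (1068653/6)/(-1986820) = (1068653/6)*(-1/1986820) = -1068653/11920920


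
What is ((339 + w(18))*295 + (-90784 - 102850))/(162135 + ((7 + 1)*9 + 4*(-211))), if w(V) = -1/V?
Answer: -1685617/2904534 ≈ -0.58034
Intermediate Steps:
((339 + w(18))*295 + (-90784 - 102850))/(162135 + ((7 + 1)*9 + 4*(-211))) = ((339 - 1/18)*295 + (-90784 - 102850))/(162135 + ((7 + 1)*9 + 4*(-211))) = ((339 - 1*1/18)*295 - 193634)/(162135 + (8*9 - 844)) = ((339 - 1/18)*295 - 193634)/(162135 + (72 - 844)) = ((6101/18)*295 - 193634)/(162135 - 772) = (1799795/18 - 193634)/161363 = -1685617/18*1/161363 = -1685617/2904534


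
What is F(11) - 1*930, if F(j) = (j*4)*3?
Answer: -798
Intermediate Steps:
F(j) = 12*j (F(j) = (4*j)*3 = 12*j)
F(11) - 1*930 = 12*11 - 1*930 = 132 - 930 = -798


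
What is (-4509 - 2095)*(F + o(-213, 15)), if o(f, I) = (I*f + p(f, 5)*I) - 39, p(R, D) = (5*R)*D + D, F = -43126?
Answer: 833160640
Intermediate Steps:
p(R, D) = D + 5*D*R (p(R, D) = 5*D*R + D = D + 5*D*R)
o(f, I) = -39 + I*f + I*(5 + 25*f) (o(f, I) = (I*f + (5*(1 + 5*f))*I) - 39 = (I*f + (5 + 25*f)*I) - 39 = (I*f + I*(5 + 25*f)) - 39 = -39 + I*f + I*(5 + 25*f))
(-4509 - 2095)*(F + o(-213, 15)) = (-4509 - 2095)*(-43126 + (-39 + 5*15 + 26*15*(-213))) = -6604*(-43126 + (-39 + 75 - 83070)) = -6604*(-43126 - 83034) = -6604*(-126160) = 833160640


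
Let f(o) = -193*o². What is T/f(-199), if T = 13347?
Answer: -13347/7642993 ≈ -0.0017463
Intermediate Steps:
T/f(-199) = 13347/((-193*(-199)²)) = 13347/((-193*39601)) = 13347/(-7642993) = 13347*(-1/7642993) = -13347/7642993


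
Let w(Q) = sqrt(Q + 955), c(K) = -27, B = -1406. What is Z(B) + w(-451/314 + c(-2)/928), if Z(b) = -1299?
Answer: -1299 + sqrt(1265061767762)/36424 ≈ -1268.1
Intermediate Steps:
w(Q) = sqrt(955 + Q)
Z(B) + w(-451/314 + c(-2)/928) = -1299 + sqrt(955 + (-451/314 - 27/928)) = -1299 + sqrt(955 - 213503/145696) = -1299 + sqrt(138926177/145696) = -1299 + sqrt(1265061767762)/36424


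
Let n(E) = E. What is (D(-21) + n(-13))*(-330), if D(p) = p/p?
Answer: 3960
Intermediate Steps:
D(p) = 1
(D(-21) + n(-13))*(-330) = (1 - 13)*(-330) = -12*(-330) = 3960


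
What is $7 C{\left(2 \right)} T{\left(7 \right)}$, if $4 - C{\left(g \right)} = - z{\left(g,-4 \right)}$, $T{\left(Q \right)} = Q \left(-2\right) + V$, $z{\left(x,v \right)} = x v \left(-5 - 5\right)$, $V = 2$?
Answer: $-7056$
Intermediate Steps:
$z{\left(x,v \right)} = - 10 v x$ ($z{\left(x,v \right)} = v x \left(-10\right) = - 10 v x$)
$T{\left(Q \right)} = 2 - 2 Q$ ($T{\left(Q \right)} = Q \left(-2\right) + 2 = - 2 Q + 2 = 2 - 2 Q$)
$C{\left(g \right)} = 4 + 40 g$ ($C{\left(g \right)} = 4 - - \left(-10\right) \left(-4\right) g = 4 - - 40 g = 4 + 40 g$)
$7 C{\left(2 \right)} T{\left(7 \right)} = 7 \left(4 + 40 \cdot 2\right) \left(2 - 14\right) = 7 \left(4 + 80\right) \left(2 - 14\right) = 7 \cdot 84 \left(-12\right) = 588 \left(-12\right) = -7056$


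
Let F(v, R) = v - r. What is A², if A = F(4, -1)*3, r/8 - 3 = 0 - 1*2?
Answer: 144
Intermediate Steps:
r = 8 (r = 24 + 8*(0 - 1*2) = 24 + 8*(0 - 2) = 24 + 8*(-2) = 24 - 16 = 8)
F(v, R) = -8 + v (F(v, R) = v - 1*8 = v - 8 = -8 + v)
A = -12 (A = (-8 + 4)*3 = -4*3 = -12)
A² = (-12)² = 144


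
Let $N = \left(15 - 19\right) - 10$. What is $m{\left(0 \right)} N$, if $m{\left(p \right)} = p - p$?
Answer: $0$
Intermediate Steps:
$m{\left(p \right)} = 0$
$N = -14$ ($N = -4 - 10 = -14$)
$m{\left(0 \right)} N = 0 \left(-14\right) = 0$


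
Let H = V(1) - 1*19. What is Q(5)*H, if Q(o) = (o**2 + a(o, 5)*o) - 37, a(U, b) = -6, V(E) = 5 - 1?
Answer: 630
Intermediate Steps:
V(E) = 4
H = -15 (H = 4 - 1*19 = 4 - 19 = -15)
Q(o) = -37 + o**2 - 6*o (Q(o) = (o**2 - 6*o) - 37 = -37 + o**2 - 6*o)
Q(5)*H = (-37 + 5**2 - 6*5)*(-15) = (-37 + 25 - 30)*(-15) = -42*(-15) = 630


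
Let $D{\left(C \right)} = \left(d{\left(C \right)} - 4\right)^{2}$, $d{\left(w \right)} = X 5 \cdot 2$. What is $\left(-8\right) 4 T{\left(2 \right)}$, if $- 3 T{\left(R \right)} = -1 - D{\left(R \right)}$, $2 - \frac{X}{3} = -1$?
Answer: $- \frac{236704}{3} \approx -78901.0$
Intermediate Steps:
$X = 9$ ($X = 6 - -3 = 6 + 3 = 9$)
$d{\left(w \right)} = 90$ ($d{\left(w \right)} = 9 \cdot 5 \cdot 2 = 45 \cdot 2 = 90$)
$D{\left(C \right)} = 7396$ ($D{\left(C \right)} = \left(90 - 4\right)^{2} = 86^{2} = 7396$)
$T{\left(R \right)} = \frac{7397}{3}$ ($T{\left(R \right)} = - \frac{-1 - 7396}{3} = \left(- \frac{1}{3}\right) \left(-7397\right) = \frac{7397}{3}$)
$\left(-8\right) 4 T{\left(2 \right)} = \left(-8\right) 4 \cdot \frac{7397}{3} = \left(-32\right) \frac{7397}{3} = - \frac{236704}{3}$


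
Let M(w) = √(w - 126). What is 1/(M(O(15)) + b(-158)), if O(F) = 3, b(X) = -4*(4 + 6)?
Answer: -40/1723 - I*√123/1723 ≈ -0.023215 - 0.0064368*I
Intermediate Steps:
b(X) = -40 (b(X) = -4*10 = -40)
M(w) = √(-126 + w)
1/(M(O(15)) + b(-158)) = 1/(√(-126 + 3) - 40) = 1/(√(-123) - 40) = 1/(I*√123 - 40) = 1/(-40 + I*√123)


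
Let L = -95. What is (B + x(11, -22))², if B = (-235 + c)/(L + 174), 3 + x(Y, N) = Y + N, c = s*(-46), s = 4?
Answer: 2325625/6241 ≈ 372.64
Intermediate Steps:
c = -184 (c = 4*(-46) = -184)
x(Y, N) = -3 + N + Y (x(Y, N) = -3 + (Y + N) = -3 + (N + Y) = -3 + N + Y)
B = -419/79 (B = (-235 - 184)/(-95 + 174) = -419/79 ≈ -5.3038)
(B + x(11, -22))² = (-419/79 + (-3 - 22 + 11))² = (-419/79 - 14)² = (-1525/79)² = 2325625/6241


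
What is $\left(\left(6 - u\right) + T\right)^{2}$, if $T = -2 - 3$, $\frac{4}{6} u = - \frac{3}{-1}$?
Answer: $\frac{49}{4} \approx 12.25$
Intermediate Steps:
$u = \frac{9}{2}$ ($u = \frac{3 \left(- \frac{3}{-1}\right)}{2} = \frac{3 \left(\left(-3\right) \left(-1\right)\right)}{2} = \frac{3}{2} \cdot 3 = \frac{9}{2} \approx 4.5$)
$T = -5$ ($T = -2 - 3 = -5$)
$\left(\left(6 - u\right) + T\right)^{2} = \left(\left(6 - \frac{9}{2}\right) - 5\right)^{2} = \left(\frac{3}{2} - 5\right)^{2} = \left(- \frac{7}{2}\right)^{2} = \frac{49}{4}$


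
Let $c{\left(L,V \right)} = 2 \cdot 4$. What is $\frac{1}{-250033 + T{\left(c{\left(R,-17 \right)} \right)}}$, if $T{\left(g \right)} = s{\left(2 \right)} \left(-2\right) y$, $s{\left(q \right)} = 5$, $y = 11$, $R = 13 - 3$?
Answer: $- \frac{1}{250143} \approx -3.9977 \cdot 10^{-6}$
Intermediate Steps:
$R = 10$ ($R = 13 - 3 = 10$)
$c{\left(L,V \right)} = 8$
$T{\left(g \right)} = -110$ ($T{\left(g \right)} = 5 \left(-2\right) 11 = \left(-10\right) 11 = -110$)
$\frac{1}{-250033 + T{\left(c{\left(R,-17 \right)} \right)}} = \frac{1}{-250033 - 110} = \frac{1}{-250143} = - \frac{1}{250143}$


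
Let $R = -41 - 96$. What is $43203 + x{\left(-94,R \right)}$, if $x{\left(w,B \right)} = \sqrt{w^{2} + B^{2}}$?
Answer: $43203 + \sqrt{27605} \approx 43369.0$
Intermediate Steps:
$R = -137$
$x{\left(w,B \right)} = \sqrt{B^{2} + w^{2}}$
$43203 + x{\left(-94,R \right)} = 43203 + \sqrt{\left(-137\right)^{2} + \left(-94\right)^{2}} = 43203 + \sqrt{18769 + 8836} = 43203 + \sqrt{27605}$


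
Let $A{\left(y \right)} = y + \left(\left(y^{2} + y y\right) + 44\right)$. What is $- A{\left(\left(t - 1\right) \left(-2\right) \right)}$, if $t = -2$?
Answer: $-122$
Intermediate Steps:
$A{\left(y \right)} = 44 + y + 2 y^{2}$ ($A{\left(y \right)} = y + \left(\left(y^{2} + y^{2}\right) + 44\right) = y + \left(2 y^{2} + 44\right) = y + \left(44 + 2 y^{2}\right) = 44 + y + 2 y^{2}$)
$- A{\left(\left(t - 1\right) \left(-2\right) \right)} = - (44 + \left(-2 - 1\right) \left(-2\right) + 2 \left(\left(-2 - 1\right) \left(-2\right)\right)^{2}) = - (44 - -6 + 2 \left(\left(-3\right) \left(-2\right)\right)^{2}) = - (44 + 6 + 2 \cdot 6^{2}) = - (44 + 6 + 2 \cdot 36) = - (44 + 6 + 72) = \left(-1\right) 122 = -122$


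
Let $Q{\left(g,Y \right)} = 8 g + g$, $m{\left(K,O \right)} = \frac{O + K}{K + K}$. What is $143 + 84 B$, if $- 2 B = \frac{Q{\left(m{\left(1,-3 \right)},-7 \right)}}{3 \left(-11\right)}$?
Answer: $\frac{1447}{11} \approx 131.55$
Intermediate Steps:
$m{\left(K,O \right)} = \frac{K + O}{2 K}$
$Q{\left(g,Y \right)} = 9 g$
$B = - \frac{3}{22}$ ($B = - \frac{9 \frac{1 - 3}{2 \cdot 1} \frac{1}{3 \left(-11\right)}}{2} = - \frac{9 \cdot \frac{1}{2} \cdot 1 \left(-2\right) \frac{1}{-33}}{2} = - \frac{9 \left(-1\right) \left(- \frac{1}{33}\right)}{2} = - \frac{\left(-9\right) \left(- \frac{1}{33}\right)}{2} = \left(- \frac{1}{2}\right) \frac{3}{11} = - \frac{3}{22} \approx -0.13636$)
$143 + 84 B = 143 + 84 \left(- \frac{3}{22}\right) = 143 - \frac{126}{11} = \frac{1447}{11}$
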